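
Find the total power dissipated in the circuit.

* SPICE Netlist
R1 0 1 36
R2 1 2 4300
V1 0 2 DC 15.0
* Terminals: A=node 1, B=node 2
Nodal analysis, taking node 2 as the 0 V reference.
Source V1 fixes V_0 = 15 V.
KCL at each unknown node (sum of currents leaving = 0; resistances in Ω):
  Node 1: (V_1 - 15)/36 + (V_1 - 0)/4300 = 0
Collecting terms: 0.02801 × V_1 = 0.4167  =>  V_1 = 14.88 V
Power in each resistor, P = (ΔV)²/R:
  P_R1 = (15 - 14.88)²/36 = 0.0004308 W
  P_R2 = (14.88 - 0)²/4300 = 0.05146 W
P_total = P_R1 + P_R2 = 0.05189 W

Final answer: 0.05189 W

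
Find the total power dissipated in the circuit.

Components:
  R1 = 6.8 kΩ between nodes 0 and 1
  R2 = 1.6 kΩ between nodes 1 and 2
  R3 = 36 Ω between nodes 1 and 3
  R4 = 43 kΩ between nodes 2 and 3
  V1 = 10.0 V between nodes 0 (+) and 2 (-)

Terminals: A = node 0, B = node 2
Nodal analysis, taking node 2 as the 0 V reference.
Source V1 fixes V_0 = 10 V.
KCL at each unknown node (sum of currents leaving = 0; resistances in Ω):
  Node 1: (V_1 - 10)/6800 + (V_1 - 0)/1600 + (V_1 - V_3)/36 = 0
  Node 3: (V_3 - V_1)/36 + (V_3 - 0)/43000 = 0
Collecting terms (coefficients in siemens):
  0.02855·V_1 - 0.02778·V_3 = 0.001471
  0.0278·V_3 - 0.02778·V_1 = 0
Determinant D = (0.02855)(0.0278) - (-0.02778)(-0.02778) = 0.00002211
V_1 = [(0.001471)(0.0278) - (-0.02778)(0)]/D = 1.849 V
V_3 = [(0.02855)(0) - (0.001471)(-0.02778)]/D = 1.848 V
Power in each resistor, P = (ΔV)²/R:
  P_R1 = (10 - 1.849)²/6800 = 0.00977 W
  P_R2 = (1.849 - 0)²/1600 = 0.002137 W
  P_R3 = (1.849 - 1.848)²/36 = 0.00000006646 W
  P_R4 = (0 - 1.848)²/43000 = 0.00007938 W
P_total = P_R1 + P_R2 + P_R3 + P_R4 = 0.01199 W

Final answer: 0.01199 W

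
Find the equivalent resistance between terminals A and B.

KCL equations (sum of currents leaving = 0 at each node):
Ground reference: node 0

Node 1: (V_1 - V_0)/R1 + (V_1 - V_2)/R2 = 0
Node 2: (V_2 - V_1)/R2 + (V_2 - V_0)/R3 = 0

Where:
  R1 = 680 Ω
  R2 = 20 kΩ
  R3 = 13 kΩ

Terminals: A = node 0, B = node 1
Reduce the network between node 0 (A) and node 1 (B) by series/parallel combination:
  Rs1 = R3 + R2 (series, joined only at node 2) = 13000 + 20000 = 33000 Ω
  Rp1 = R1 ‖ Rs1 (parallel, both between nodes 0 and 1) = 1/(1/680 + 1/33000) = 666.3 Ω
R_eq = 666.3 Ω

Final answer: 666.3 Ω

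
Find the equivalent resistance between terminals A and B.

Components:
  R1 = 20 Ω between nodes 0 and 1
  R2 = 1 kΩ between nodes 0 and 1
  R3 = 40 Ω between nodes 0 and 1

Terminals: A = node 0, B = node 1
Reduce the network between node 0 (A) and node 1 (B) by series/parallel combination:
  Rp1 = R1 ‖ R2 ‖ R3 (parallel, all between nodes 0 and 1) = 1/(1/20 + 1/1000 + 1/40) = 13.16 Ω
R_eq = 13.16 Ω

Final answer: 13.16 Ω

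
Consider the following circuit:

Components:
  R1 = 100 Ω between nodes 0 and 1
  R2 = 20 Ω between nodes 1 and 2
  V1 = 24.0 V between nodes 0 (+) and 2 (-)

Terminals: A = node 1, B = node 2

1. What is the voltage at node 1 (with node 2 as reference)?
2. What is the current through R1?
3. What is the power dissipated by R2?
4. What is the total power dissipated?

Nodal analysis, taking node 2 as the 0 V reference.
Source V1 fixes V_0 = 24 V.
KCL at each unknown node (sum of currents leaving = 0; resistances in Ω):
  Node 1: (V_1 - 24)/100 + (V_1 - 0)/20 = 0
Collecting terms: 0.06 × V_1 = 0.24  =>  V_1 = 4 V
Part 1:
  Read off the nodal solution: V_1 = 4 V
Part 2:
  I_R1 = (V_0 - V_1)/R1 = (24 - 4)/100 = 0.2 A
  Magnitude: I_R1 = 0.2 A
Part 3:
  I_R2 = (V_1 - V_2)/R2 = (4 - 0)/20 = 0.2 A
  P_R2 = I_R2² × R2 = (0.2)² × 20 = 0.8 W
Part 4:
  Power in each resistor, P = (ΔV)²/R:
    P_R1 = (24 - 4)²/100 = 4 W
    P_R2 = (4 - 0)²/20 = 0.8 W
  P_total = P_R1 + P_R2 = 4.8 W

Final answers:
1. V_1 = 4 V
2. I_R1 = 0.2 A
3. P_R2 = 0.8 W
4. P_total = 4.8 W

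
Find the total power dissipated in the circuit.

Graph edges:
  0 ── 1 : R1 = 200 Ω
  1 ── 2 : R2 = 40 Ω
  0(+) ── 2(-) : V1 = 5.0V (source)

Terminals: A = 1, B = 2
Nodal analysis, taking node 2 as the 0 V reference.
Source V1 fixes V_0 = 5 V.
KCL at each unknown node (sum of currents leaving = 0; resistances in Ω):
  Node 1: (V_1 - 5)/200 + (V_1 - 0)/40 = 0
Collecting terms: 0.03 × V_1 = 0.025  =>  V_1 = 0.8333 V
Power in each resistor, P = (ΔV)²/R:
  P_R1 = (5 - 0.8333)²/200 = 0.08681 W
  P_R2 = (0.8333 - 0)²/40 = 0.01736 W
P_total = P_R1 + P_R2 = 0.1042 W

Final answer: 0.1042 W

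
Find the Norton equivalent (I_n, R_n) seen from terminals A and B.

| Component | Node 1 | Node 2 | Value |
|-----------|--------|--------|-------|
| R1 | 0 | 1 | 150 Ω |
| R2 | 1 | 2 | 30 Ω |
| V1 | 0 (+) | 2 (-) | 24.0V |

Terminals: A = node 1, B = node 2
Find the Thévenin equivalent first; then I_n = V_th/R_th and R_n = R_th.
Step 1 — V_th is the open-circuit voltage V_A - V_B (nothing connected across the terminals).
Nodal analysis, taking node 2 as the 0 V reference.
Source V1 fixes V_0 = 24 V.
KCL at each unknown node (sum of currents leaving = 0; resistances in Ω):
  Node 1: (V_1 - 24)/150 + (V_1 - 0)/30 = 0
Collecting terms: 0.04 × V_1 = 0.16  =>  V_1 = 4 V
V_th = V_1 - V_2 = 4 - 0 = 4 V
Step 2 — R_th: zero the source — replace V1 by a short circuit (node 2 merges into node 0) — and find the resistance seen between A (node 1) and B (node 0).
Reduce the network between node 1 (A) and node 0 (B) by series/parallel combination:
  Rp1 = R1 ‖ R2 (parallel, both between nodes 0 and 1) = 1/(1/150 + 1/30) = 25 Ω
R_th = 25 Ω
I_n = V_th/R_th = 4/25 = 0.16 A, and R_n = R_th = 25 Ω

Final answer: I_n = 0.16 A, R_n = 25 Ω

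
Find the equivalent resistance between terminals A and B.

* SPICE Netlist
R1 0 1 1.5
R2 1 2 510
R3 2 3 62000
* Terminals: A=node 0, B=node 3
Reduce the network between node 0 (A) and node 3 (B) by series/parallel combination:
  Rs1 = R1 + R2 (series, joined only at node 1) = 1.5 + 510 = 511.5 Ω
  Rs2 = R3 + Rs1 (series, joined only at node 2) = 62000 + 511.5 = 62510 Ω
R_eq = 62.51 kΩ

Final answer: 62.51 kΩ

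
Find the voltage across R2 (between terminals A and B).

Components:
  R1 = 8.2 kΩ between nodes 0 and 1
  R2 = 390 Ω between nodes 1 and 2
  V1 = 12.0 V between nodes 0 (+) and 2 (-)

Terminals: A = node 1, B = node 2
R1 and R2 are in series across V1 (node 0 → node 1 → node 2), and the output A–B is taken across R2, so this is a voltage divider.
Series current: I = V1/(R1 + R2) = 12/(8200 + 390) = 12/8590 = 0.001397 A
V_R2 = I × R2 = V1 × R2/(R1 + R2) = 12 × 390/8590 = 0.5448 V

Final answer: 0.5448 V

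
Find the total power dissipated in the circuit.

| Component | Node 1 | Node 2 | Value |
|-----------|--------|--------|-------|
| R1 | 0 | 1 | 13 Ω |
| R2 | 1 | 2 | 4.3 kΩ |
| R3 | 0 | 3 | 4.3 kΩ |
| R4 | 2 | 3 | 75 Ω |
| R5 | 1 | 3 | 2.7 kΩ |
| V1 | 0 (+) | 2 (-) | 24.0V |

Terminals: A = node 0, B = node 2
Nodal analysis, taking node 2 as the 0 V reference.
Source V1 fixes V_0 = 24 V.
KCL at each unknown node (sum of currents leaving = 0; resistances in Ω):
  Node 1: (V_1 - 24)/13 + (V_1 - 0)/4300 + (V_1 - V_3)/2700 = 0
  Node 3: (V_3 - 24)/4300 + (V_3 - 0)/75 + (V_3 - V_1)/2700 = 0
Collecting terms (coefficients in siemens):
  0.07753·V_1 - 0.0003704·V_3 = 1.846
  0.01394·V_3 - 0.0003704·V_1 = 0.005581
Determinant D = (0.07753)(0.01394) - (-0.0003704)(-0.0003704) = 0.00108
V_1 = [(1.846)(0.01394) - (-0.0003704)(0.005581)]/D = 23.82 V
V_3 = [(0.07753)(0.005581) - (1.846)(-0.0003704)]/D = 1.033 V
Power in each resistor, P = (ΔV)²/R:
  P_R1 = (24 - 23.82)²/13 = 0.00254 W
  P_R2 = (23.82 - 0)²/4300 = 0.1319 W
  P_R3 = (24 - 1.033)²/4300 = 0.1227 W
  P_R4 = (0 - 1.033)²/75 = 0.01424 W
  P_R5 = (23.82 - 1.033)²/2700 = 0.1923 W
P_total = P_R1 + P_R2 + P_R3 + P_R4 + P_R5 = 0.4637 W

Final answer: 0.4637 W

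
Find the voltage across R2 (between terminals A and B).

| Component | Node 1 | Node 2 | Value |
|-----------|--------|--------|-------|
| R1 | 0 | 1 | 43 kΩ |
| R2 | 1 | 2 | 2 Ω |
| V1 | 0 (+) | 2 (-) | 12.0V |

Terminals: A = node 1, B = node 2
R1 and R2 are in series across V1 (node 0 → node 1 → node 2), and the output A–B is taken across R2, so this is a voltage divider.
Series current: I = V1/(R1 + R2) = 12/(43000 + 2) = 12/43000 = 0.0002791 A
V_R2 = I × R2 = V1 × R2/(R1 + R2) = 12 × 2/43000 = 0.0005581 V

Final answer: 0.0005581 V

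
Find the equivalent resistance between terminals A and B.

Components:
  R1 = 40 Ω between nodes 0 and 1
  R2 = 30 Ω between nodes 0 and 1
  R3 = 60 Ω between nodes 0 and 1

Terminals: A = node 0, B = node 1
Reduce the network between node 0 (A) and node 1 (B) by series/parallel combination:
  Rp1 = R1 ‖ R2 ‖ R3 (parallel, all between nodes 0 and 1) = 1/(1/40 + 1/30 + 1/60) = 13.33 Ω
R_eq = 13.33 Ω

Final answer: 13.33 Ω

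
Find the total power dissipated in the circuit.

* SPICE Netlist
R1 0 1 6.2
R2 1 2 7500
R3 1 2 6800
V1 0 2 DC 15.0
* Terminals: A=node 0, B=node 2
Nodal analysis, taking node 2 as the 0 V reference.
Source V1 fixes V_0 = 15 V.
KCL at each unknown node (sum of currents leaving = 0; resistances in Ω):
  Node 1: (V_1 - 15)/6.2 + (V_1 - 0)/7500 + (V_1 - 0)/6800 = 0
Collecting terms: 0.1616 × V_1 = 2.419  =>  V_1 = 14.97 V
Power in each resistor, P = (ΔV)²/R:
  P_R1 = (15 - 14.97)²/6.2 = 0.0001093 W
  P_R2 = (14.97 - 0)²/7500 = 0.0299 W
  P_R3 = (14.97 - 0)²/6800 = 0.03297 W
P_total = P_R1 + P_R2 + P_R3 = 0.06298 W

Final answer: 0.06298 W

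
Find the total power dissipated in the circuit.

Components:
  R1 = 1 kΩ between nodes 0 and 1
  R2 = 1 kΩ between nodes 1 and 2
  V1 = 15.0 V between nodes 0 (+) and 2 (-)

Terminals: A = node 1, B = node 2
Nodal analysis, taking node 2 as the 0 V reference.
Source V1 fixes V_0 = 15 V.
KCL at each unknown node (sum of currents leaving = 0; resistances in Ω):
  Node 1: (V_1 - 15)/1000 + (V_1 - 0)/1000 = 0
Collecting terms: 0.002 × V_1 = 0.015  =>  V_1 = 7.5 V
Power in each resistor, P = (ΔV)²/R:
  P_R1 = (15 - 7.5)²/1000 = 0.05625 W
  P_R2 = (7.5 - 0)²/1000 = 0.05625 W
P_total = P_R1 + P_R2 = 0.1125 W

Final answer: 0.1125 W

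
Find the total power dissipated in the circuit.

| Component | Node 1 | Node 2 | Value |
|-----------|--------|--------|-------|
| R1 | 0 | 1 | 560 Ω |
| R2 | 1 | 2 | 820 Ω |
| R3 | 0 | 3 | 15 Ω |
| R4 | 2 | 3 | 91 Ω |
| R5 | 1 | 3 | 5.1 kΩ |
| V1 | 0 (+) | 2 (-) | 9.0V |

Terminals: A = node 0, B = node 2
Nodal analysis, taking node 2 as the 0 V reference.
Source V1 fixes V_0 = 9 V.
KCL at each unknown node (sum of currents leaving = 0; resistances in Ω):
  Node 1: (V_1 - 9)/560 + (V_1 - 0)/820 + (V_1 - V_3)/5100 = 0
  Node 3: (V_3 - 9)/15 + (V_3 - 0)/91 + (V_3 - V_1)/5100 = 0
Collecting terms (coefficients in siemens):
  0.003201·V_1 - 0.0001961·V_3 = 0.01607
  0.07785·V_3 - 0.0001961·V_1 = 0.6
Determinant D = (0.003201)(0.07785) - (-0.0001961)(-0.0001961) = 0.0002492
V_1 = [(0.01607)(0.07785) - (-0.0001961)(0.6)]/D = 5.493 V
V_3 = [(0.003201)(0.6) - (0.01607)(-0.0001961)]/D = 7.721 V
Power in each resistor, P = (ΔV)²/R:
  P_R1 = (9 - 5.493)²/560 = 0.02196 W
  P_R2 = (5.493 - 0)²/820 = 0.0368 W
  P_R3 = (9 - 7.721)²/15 = 0.1091 W
  P_R4 = (0 - 7.721)²/91 = 0.6551 W
  P_R5 = (5.493 - 7.721)²/5100 = 0.000973 W
P_total = P_R1 + P_R2 + P_R3 + P_R4 + P_R5 = 0.8239 W

Final answer: 0.8239 W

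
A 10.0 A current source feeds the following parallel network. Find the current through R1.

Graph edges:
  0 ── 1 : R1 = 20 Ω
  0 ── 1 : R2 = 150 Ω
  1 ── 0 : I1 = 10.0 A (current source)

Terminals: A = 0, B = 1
All resistors sit directly between nodes 0 and 1, so they are in parallel and share one voltage V; the full source current 10 A splits among them.
1/R_par = 1/20 + 1/150 = 0.05667 S  =>  R_par = 17.65 Ω
V = I × R_par = 10 × 17.65 = 176.5 V
I_R1 = V/R1 = 176.5/20 = 8.824 A

Final answer: 8.824 A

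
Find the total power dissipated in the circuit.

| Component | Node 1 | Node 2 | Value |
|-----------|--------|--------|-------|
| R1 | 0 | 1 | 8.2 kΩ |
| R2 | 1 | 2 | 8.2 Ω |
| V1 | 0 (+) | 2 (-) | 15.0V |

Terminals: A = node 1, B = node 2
Nodal analysis, taking node 2 as the 0 V reference.
Source V1 fixes V_0 = 15 V.
KCL at each unknown node (sum of currents leaving = 0; resistances in Ω):
  Node 1: (V_1 - 15)/8200 + (V_1 - 0)/8.2 = 0
Collecting terms: 0.1221 × V_1 = 0.001829  =>  V_1 = 0.01499 V
Power in each resistor, P = (ΔV)²/R:
  P_R1 = (15 - 0.01499)²/8200 = 0.02738 W
  P_R2 = (0.01499 - 0)²/8.2 = 0.00002738 W
P_total = P_R1 + P_R2 = 0.02741 W

Final answer: 0.02741 W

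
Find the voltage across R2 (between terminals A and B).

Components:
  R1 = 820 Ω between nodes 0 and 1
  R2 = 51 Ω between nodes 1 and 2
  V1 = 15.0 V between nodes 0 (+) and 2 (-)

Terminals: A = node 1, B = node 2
R1 and R2 are in series across V1 (node 0 → node 1 → node 2), and the output A–B is taken across R2, so this is a voltage divider.
Series current: I = V1/(R1 + R2) = 15/(820 + 51) = 15/871 = 0.01722 A
V_R2 = I × R2 = V1 × R2/(R1 + R2) = 15 × 51/871 = 0.8783 V

Final answer: 0.8783 V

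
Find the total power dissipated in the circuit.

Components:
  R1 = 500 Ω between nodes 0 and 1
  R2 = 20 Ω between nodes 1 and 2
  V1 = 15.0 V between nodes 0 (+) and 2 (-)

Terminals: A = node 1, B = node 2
Nodal analysis, taking node 2 as the 0 V reference.
Source V1 fixes V_0 = 15 V.
KCL at each unknown node (sum of currents leaving = 0; resistances in Ω):
  Node 1: (V_1 - 15)/500 + (V_1 - 0)/20 = 0
Collecting terms: 0.052 × V_1 = 0.03  =>  V_1 = 0.5769 V
Power in each resistor, P = (ΔV)²/R:
  P_R1 = (15 - 0.5769)²/500 = 0.4161 W
  P_R2 = (0.5769 - 0)²/20 = 0.01664 W
P_total = P_R1 + P_R2 = 0.4327 W

Final answer: 0.4327 W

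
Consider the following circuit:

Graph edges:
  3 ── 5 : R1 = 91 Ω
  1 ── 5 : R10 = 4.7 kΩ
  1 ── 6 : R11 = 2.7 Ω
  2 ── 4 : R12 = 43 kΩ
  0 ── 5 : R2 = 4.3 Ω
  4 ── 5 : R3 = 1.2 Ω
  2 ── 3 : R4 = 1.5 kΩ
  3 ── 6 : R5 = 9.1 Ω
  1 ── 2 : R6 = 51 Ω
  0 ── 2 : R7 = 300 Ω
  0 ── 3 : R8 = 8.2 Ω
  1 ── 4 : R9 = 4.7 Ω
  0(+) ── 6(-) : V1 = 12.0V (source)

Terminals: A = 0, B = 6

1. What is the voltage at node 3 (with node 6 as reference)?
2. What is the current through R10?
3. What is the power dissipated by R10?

Nodal analysis, taking node 6 as the 0 V reference.
Source V1 fixes V_0 = 12 V.
KCL at each unknown node (sum of currents leaving = 0; resistances in Ω):
  Node 1: (V_1 - V_2)/51 + (V_1 - V_4)/4.7 + (V_1 - V_5)/4700 + (V_1 - 0)/2.7 = 0
  Node 2: (V_2 - V_3)/1500 + (V_2 - V_1)/51 + (V_2 - 12)/300 + (V_2 - V_4)/43000 = 0
  Node 3: (V_3 - V_5)/91 + (V_3 - V_2)/1500 + (V_3 - 0)/9.1 + (V_3 - 12)/8.2 = 0
  Node 4: (V_4 - V_5)/1.2 + (V_4 - V_1)/4.7 + (V_4 - V_2)/43000 = 0
  Node 5: (V_5 - V_3)/91 + (V_5 - 12)/4.3 + (V_5 - V_4)/1.2 + (V_5 - V_1)/4700 = 0
Collecting terms (coefficients in siemens):
  0.603·V_1 - 0.01961·V_2 - 0.2128·V_4 - 0.0002128·V_5 = 0
  0.02363·V_2 - 0.01961·V_1 - 0.0006667·V_3 - 0.00002326·V_4 = 0.04
  0.2435·V_3 - 0.0006667·V_2 - 0.01099·V_5 = 1.463
  1.046·V_4 - 0.2128·V_1 - 0.00002326·V_2 - 0.8333·V_5 = 0
  1.077·V_5 - 0.0002128·V_1 - 0.01099·V_3 - 0.8333·V_4 = 2.791
Solving these 5 simultaneous equations (Gaussian elimination) gives:
  V_1 = 2.558 V, V_2 = 4.002 V, V_3 = 6.381 V, V_4 = 6.871 V
  V_5 = 7.973 V
Part 1:
  Read off the nodal solution: V_3 = 6.381 V
Part 2:
  I_R10 = (V_1 - V_5)/R10 = (2.558 - 7.973)/4700 = -0.001152 A
  Magnitude: I_R10 = 0.001152 A
Part 3:
  I_R10 = (V_1 - V_5)/R10 = (2.558 - 7.973)/4700 = -0.001152 A
  P_R10 = I_R10² × R10 = (-0.001152)² × 4700 = 0.006239 W

Final answers:
1. V_3 = 6.381 V
2. I_R10 = 0.001152 A
3. P_R10 = 0.006239 W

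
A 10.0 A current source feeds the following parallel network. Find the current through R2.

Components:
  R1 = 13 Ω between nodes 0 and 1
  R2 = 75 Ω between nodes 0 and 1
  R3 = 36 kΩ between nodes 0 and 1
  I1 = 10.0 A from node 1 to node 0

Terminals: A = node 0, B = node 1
All resistors sit directly between nodes 0 and 1, so they are in parallel and share one voltage V; the full source current 10 A splits among them.
1/R_par = 1/13 + 1/75 + 1/36000 = 0.09028 S  =>  R_par = 11.08 Ω
V = I × R_par = 10 × 11.08 = 110.8 V
I_R2 = V/R2 = 110.8/75 = 1.477 A

Final answer: 1.477 A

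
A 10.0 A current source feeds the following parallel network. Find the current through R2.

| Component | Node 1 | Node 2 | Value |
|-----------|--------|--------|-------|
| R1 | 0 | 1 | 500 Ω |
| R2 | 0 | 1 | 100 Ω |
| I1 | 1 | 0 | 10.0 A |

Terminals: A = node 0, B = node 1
All resistors sit directly between nodes 0 and 1, so they are in parallel and share one voltage V; the full source current 10 A splits among them.
1/R_par = 1/500 + 1/100 = 0.012 S  =>  R_par = 83.33 Ω
V = I × R_par = 10 × 83.33 = 833.3 V
I_R2 = V/R2 = 833.3/100 = 8.333 A

Final answer: 8.333 A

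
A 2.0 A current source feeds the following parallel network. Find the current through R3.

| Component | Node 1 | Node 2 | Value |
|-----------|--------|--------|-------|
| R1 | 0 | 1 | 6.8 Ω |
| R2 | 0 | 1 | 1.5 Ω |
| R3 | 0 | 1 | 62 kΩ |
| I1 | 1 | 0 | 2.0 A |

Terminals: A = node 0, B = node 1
All resistors sit directly between nodes 0 and 1, so they are in parallel and share one voltage V; the full source current 2 A splits among them.
1/R_par = 1/6.8 + 1/1.5 + 1/62000 = 0.8137 S  =>  R_par = 1.229 Ω
V = I × R_par = 2 × 1.229 = 2.458 V
I_R3 = V/R3 = 2.458/62000 = 0.00003964 A

Final answer: 3.964e-05 A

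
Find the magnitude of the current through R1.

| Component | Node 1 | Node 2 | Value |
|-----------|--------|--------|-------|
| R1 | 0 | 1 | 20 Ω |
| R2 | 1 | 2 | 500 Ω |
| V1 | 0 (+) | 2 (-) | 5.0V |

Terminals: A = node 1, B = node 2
Nodal analysis, taking node 2 as the 0 V reference.
Source V1 fixes V_0 = 5 V.
KCL at each unknown node (sum of currents leaving = 0; resistances in Ω):
  Node 1: (V_1 - 5)/20 + (V_1 - 0)/500 = 0
Collecting terms: 0.052 × V_1 = 0.25  =>  V_1 = 4.808 V
I_R1 = (V_0 - V_1)/R1 = (5 - 4.808)/20 = 0.009615 A
|I_R1| = 0.009615 A

Final answer: |I_R1| = 0.009615 A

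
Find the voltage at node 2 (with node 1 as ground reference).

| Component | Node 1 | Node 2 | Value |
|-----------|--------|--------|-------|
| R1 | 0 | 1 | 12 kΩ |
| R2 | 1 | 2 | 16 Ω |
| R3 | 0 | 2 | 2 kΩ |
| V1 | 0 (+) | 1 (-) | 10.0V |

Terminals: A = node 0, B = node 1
Nodal analysis, taking node 1 as the 0 V reference.
Source V1 fixes V_0 = 10 V.
KCL at each unknown node (sum of currents leaving = 0; resistances in Ω):
  Node 2: (V_2 - 0)/16 + (V_2 - 10)/2000 = 0
Collecting terms: 0.063 × V_2 = 0.005  =>  V_2 = 0.07937 V
The requested potential is V_2 = 0.07937 V.

Final answer: V_2 = 0.07937 V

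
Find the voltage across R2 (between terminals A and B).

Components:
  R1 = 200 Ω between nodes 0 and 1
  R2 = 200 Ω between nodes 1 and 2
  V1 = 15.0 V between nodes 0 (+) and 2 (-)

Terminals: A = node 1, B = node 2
R1 and R2 are in series across V1 (node 0 → node 1 → node 2), and the output A–B is taken across R2, so this is a voltage divider.
Series current: I = V1/(R1 + R2) = 15/(200 + 200) = 15/400 = 0.0375 A
V_R2 = I × R2 = V1 × R2/(R1 + R2) = 15 × 200/400 = 7.5 V

Final answer: 7.5 V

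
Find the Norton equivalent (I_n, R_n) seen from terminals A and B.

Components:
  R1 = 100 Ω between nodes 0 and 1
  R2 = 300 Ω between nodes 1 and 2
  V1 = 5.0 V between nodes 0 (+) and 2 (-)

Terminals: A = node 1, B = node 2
Find the Thévenin equivalent first; then I_n = V_th/R_th and R_n = R_th.
Step 1 — V_th is the open-circuit voltage V_A - V_B (nothing connected across the terminals).
Nodal analysis, taking node 2 as the 0 V reference.
Source V1 fixes V_0 = 5 V.
KCL at each unknown node (sum of currents leaving = 0; resistances in Ω):
  Node 1: (V_1 - 5)/100 + (V_1 - 0)/300 = 0
Collecting terms: 0.01333 × V_1 = 0.05  =>  V_1 = 3.75 V
V_th = V_1 - V_2 = 3.75 - 0 = 3.75 V
Step 2 — R_th: zero the source — replace V1 by a short circuit (node 2 merges into node 0) — and find the resistance seen between A (node 1) and B (node 0).
Reduce the network between node 1 (A) and node 0 (B) by series/parallel combination:
  Rp1 = R1 ‖ R2 (parallel, both between nodes 0 and 1) = 1/(1/100 + 1/300) = 75 Ω
R_th = 75 Ω
I_n = V_th/R_th = 3.75/75 = 0.05 A, and R_n = R_th = 75 Ω

Final answer: I_n = 0.05 A, R_n = 75 Ω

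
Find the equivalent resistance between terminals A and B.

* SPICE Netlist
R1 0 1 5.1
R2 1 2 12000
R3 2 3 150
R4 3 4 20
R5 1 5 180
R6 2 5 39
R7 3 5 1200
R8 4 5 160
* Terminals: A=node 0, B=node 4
The network is not a plain series/parallel combination. Inject a 1 A test current into terminal A (node 0) and return it from terminal B (node 4); then R_eq = V_A / (1 A).
Nodal analysis, taking node 4 as the 0 V reference.
Current source I_test pushes 1 A into node 0 and draws it out of node 4.
KCL at each unknown node (sum of currents leaving = 0; resistances in Ω):
  Node 0: (V_0 - V_1)/5.1 - 1 = 0
  Node 1: (V_1 - V_0)/5.1 + (V_1 - V_2)/12000 + (V_1 - V_5)/180 = 0
  Node 2: (V_2 - V_1)/12000 + (V_2 - V_3)/150 + (V_2 - V_5)/39 = 0
  Node 3: (V_3 - V_2)/150 + (V_3 - 0)/20 + (V_3 - V_5)/1200 = 0
  Node 5: (V_5 - V_1)/180 + (V_5 - V_2)/39 + (V_5 - V_3)/1200 + (V_5 - 0)/160 = 0
Collecting terms (coefficients in siemens):
  0.1961·V_0 - 0.1961·V_1 = 1
  0.2017·V_1 - 0.1961·V_0 - 0.00008333·V_2 - 0.005556·V_5 = 0
  0.03239·V_2 - 0.00008333·V_1 - 0.006667·V_3 - 0.02564·V_5 = 0
  0.0575·V_3 - 0.006667·V_2 - 0.0008333·V_5 = 0
  0.03828·V_5 - 0.005556·V_1 - 0.02564·V_2 - 0.0008333·V_3 = 0
Solving these 5 simultaneous equations (Gaussian elimination) gives:
  V_0 = 267.4 V, V_1 = 262.3 V, V_2 = 70.02 V, V_3 = 9.353 V
  V_5 = 85.17 V
R_eq = V_0 / 1 A = 267.4 Ω

Final answer: 267.4 Ω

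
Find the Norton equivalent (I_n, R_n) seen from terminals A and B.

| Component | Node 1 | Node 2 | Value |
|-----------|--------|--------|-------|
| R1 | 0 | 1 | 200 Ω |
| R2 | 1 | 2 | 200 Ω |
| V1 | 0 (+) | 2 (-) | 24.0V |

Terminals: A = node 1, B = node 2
Find the Thévenin equivalent first; then I_n = V_th/R_th and R_n = R_th.
Step 1 — V_th is the open-circuit voltage V_A - V_B (nothing connected across the terminals).
Nodal analysis, taking node 2 as the 0 V reference.
Source V1 fixes V_0 = 24 V.
KCL at each unknown node (sum of currents leaving = 0; resistances in Ω):
  Node 1: (V_1 - 24)/200 + (V_1 - 0)/200 = 0
Collecting terms: 0.01 × V_1 = 0.12  =>  V_1 = 12 V
V_th = V_1 - V_2 = 12 - 0 = 12 V
Step 2 — R_th: zero the source — replace V1 by a short circuit (node 2 merges into node 0) — and find the resistance seen between A (node 1) and B (node 0).
Reduce the network between node 1 (A) and node 0 (B) by series/parallel combination:
  Rp1 = R1 ‖ R2 (parallel, both between nodes 0 and 1) = 1/(1/200 + 1/200) = 100 Ω
R_th = 100 Ω
I_n = V_th/R_th = 12/100 = 0.12 A, and R_n = R_th = 100 Ω

Final answer: I_n = 0.12 A, R_n = 100 Ω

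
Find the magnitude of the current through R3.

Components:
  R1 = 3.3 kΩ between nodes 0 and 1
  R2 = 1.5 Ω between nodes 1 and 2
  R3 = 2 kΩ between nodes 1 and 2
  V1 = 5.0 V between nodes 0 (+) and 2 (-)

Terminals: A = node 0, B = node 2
Nodal analysis, taking node 2 as the 0 V reference.
Source V1 fixes V_0 = 5 V.
KCL at each unknown node (sum of currents leaving = 0; resistances in Ω):
  Node 1: (V_1 - 5)/3300 + (V_1 - 0)/1.5 + (V_1 - 0)/2000 = 0
Collecting terms: 0.6675 × V_1 = 0.001515  =>  V_1 = 0.00227 V
I_R3 = (V_1 - V_2)/R3 = (0.00227 - 0)/2000 = 0.000001135 A
|I_R3| = 0.000001135 A

Final answer: |I_R3| = 1.135e-06 A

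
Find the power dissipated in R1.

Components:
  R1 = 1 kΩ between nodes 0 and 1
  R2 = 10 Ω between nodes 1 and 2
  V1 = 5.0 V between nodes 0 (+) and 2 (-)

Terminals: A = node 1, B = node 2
Nodal analysis, taking node 2 as the 0 V reference.
Source V1 fixes V_0 = 5 V.
KCL at each unknown node (sum of currents leaving = 0; resistances in Ω):
  Node 1: (V_1 - 5)/1000 + (V_1 - 0)/10 = 0
Collecting terms: 0.101 × V_1 = 0.005  =>  V_1 = 0.0495 V
I_R1 = (V_0 - V_1)/R1 = (5 - 0.0495)/1000 = 0.00495 A
P_R1 = I_R1² × R1 = (0.00495)² × 1000 = 0.02451 W

Final answer: 0.02451 W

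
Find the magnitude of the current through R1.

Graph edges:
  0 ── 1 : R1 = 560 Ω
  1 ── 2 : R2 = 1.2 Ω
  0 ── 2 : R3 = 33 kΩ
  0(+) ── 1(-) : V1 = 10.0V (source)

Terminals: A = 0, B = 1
Nodal analysis, taking node 1 as the 0 V reference.
Source V1 fixes V_0 = 10 V.
KCL at each unknown node (sum of currents leaving = 0; resistances in Ω):
  Node 2: (V_2 - 0)/1.2 + (V_2 - 10)/33000 = 0
Collecting terms: 0.8334 × V_2 = 0.000303  =>  V_2 = 0.0003636 V
I_R1 = (V_0 - V_1)/R1 = (10 - 0)/560 = 0.01786 A
|I_R1| = 0.01786 A

Final answer: |I_R1| = 0.01786 A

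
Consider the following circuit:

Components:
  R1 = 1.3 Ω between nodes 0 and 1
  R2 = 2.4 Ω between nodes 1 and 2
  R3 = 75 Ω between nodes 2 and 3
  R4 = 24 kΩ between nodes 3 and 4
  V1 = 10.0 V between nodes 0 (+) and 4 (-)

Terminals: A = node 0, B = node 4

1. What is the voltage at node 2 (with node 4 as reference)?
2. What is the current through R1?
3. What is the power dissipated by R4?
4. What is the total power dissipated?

Nodal analysis, taking node 4 as the 0 V reference.
Source V1 fixes V_0 = 10 V.
KCL at each unknown node (sum of currents leaving = 0; resistances in Ω):
  Node 1: (V_1 - 10)/1.3 + (V_1 - V_2)/2.4 = 0
  Node 2: (V_2 - V_1)/2.4 + (V_2 - V_3)/75 = 0
  Node 3: (V_3 - V_2)/75 + (V_3 - 0)/24000 = 0
Collecting terms (coefficients in siemens):
  1.186·V_1 - 0.4167·V_2 = 7.692
  0.43·V_2 - 0.4167·V_1 - 0.01333·V_3 = 0
  0.01338·V_3 - 0.01333·V_2 = 0
Solving these 3 simultaneous equations (Gaussian elimination) gives:
  V_1 = 9.999 V, V_2 = 9.998 V, V_3 = 9.967 V
Part 1:
  Read off the nodal solution: V_2 = 9.998 V
Part 2:
  I_R1 = (V_0 - V_1)/R1 = (10 - 9.999)/1.3 = 0.0004153 A
  Magnitude: I_R1 = 0.0004153 A
Part 3:
  I_R4 = (V_3 - V_4)/R4 = (9.967 - 0)/24000 = 0.0004153 A
  P_R4 = I_R4² × R4 = (0.0004153)² × 24000 = 0.004139 W
Part 4:
  Power in each resistor, P = (ΔV)²/R:
    P_R1 = (10 - 9.999)²/1.3 = 0.0000002242 W
    P_R2 = (9.999 - 9.998)²/2.4 = 0.0000004139 W
    P_R3 = (9.998 - 9.967)²/75 = 0.00001294 W
    P_R4 = (9.967 - 0)²/24000 = 0.004139 W
  P_total = P_R1 + P_R2 + P_R3 + P_R4 = 0.004153 W

Final answers:
1. V_2 = 9.998 V
2. I_R1 = 0.0004153 A
3. P_R4 = 0.004139 W
4. P_total = 0.004153 W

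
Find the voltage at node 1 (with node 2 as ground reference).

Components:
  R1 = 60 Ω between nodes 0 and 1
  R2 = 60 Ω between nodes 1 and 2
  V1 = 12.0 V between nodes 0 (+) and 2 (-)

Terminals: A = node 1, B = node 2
Nodal analysis, taking node 2 as the 0 V reference.
Source V1 fixes V_0 = 12 V.
KCL at each unknown node (sum of currents leaving = 0; resistances in Ω):
  Node 1: (V_1 - 12)/60 + (V_1 - 0)/60 = 0
Collecting terms: 0.03333 × V_1 = 0.2  =>  V_1 = 6 V
The requested potential is V_1 = 6 V.

Final answer: V_1 = 6 V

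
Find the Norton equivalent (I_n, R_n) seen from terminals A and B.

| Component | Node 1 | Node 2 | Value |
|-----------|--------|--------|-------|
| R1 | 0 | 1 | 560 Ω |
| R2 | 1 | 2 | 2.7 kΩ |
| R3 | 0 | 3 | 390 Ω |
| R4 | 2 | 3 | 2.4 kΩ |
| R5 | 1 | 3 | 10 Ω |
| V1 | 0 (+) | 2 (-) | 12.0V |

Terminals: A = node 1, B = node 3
Find the Thévenin equivalent first; then I_n = V_th/R_th and R_n = R_th.
Step 1 — V_th is the open-circuit voltage V_A - V_B (nothing connected across the terminals).
Nodal analysis, taking node 2 as the 0 V reference.
Source V1 fixes V_0 = 12 V.
KCL at each unknown node (sum of currents leaving = 0; resistances in Ω):
  Node 1: (V_1 - 12)/560 + (V_1 - 0)/2700 + (V_1 - V_3)/10 = 0
  Node 3: (V_3 - 12)/390 + (V_3 - 0)/2400 + (V_3 - V_1)/10 = 0
Collecting terms (coefficients in siemens):
  0.1022·V_1 - 0.1·V_3 = 0.02143
  0.103·V_3 - 0.1·V_1 = 0.03077
Determinant D = (0.1022)(0.103) - (-0.1)(-0.1) = 0.0005201
V_1 = [(0.02143)(0.103) - (-0.1)(0.03077)]/D = 10.16 V
V_3 = [(0.1022)(0.03077) - (0.02143)(-0.1)]/D = 10.16 V
V_th = V_1 - V_3 = 10.16 - 10.16 = -0.004744 V
Step 2 — R_th: zero the source — replace V1 by a short circuit (node 2 merges into node 0) — and find the resistance seen between A (node 1) and B (node 3).
Reduce the network between node 1 (A) and node 3 (B) by series/parallel combination:
  Rp1 = R1 ‖ R2 (parallel, both between nodes 0 and 1) = 1/(1/560 + 1/2700) = 463.8 Ω
  Rp2 = R3 ‖ R4 (parallel, both between nodes 0 and 3) = 1/(1/390 + 1/2400) = 335.5 Ω
  Rs1 = Rp1 + Rp2 (series, joined only at node 0) = 463.8 + 335.5 = 799.3 Ω
  Rp3 = R5 ‖ Rs1 (parallel, both between nodes 1 and 3) = 1/(1/10 + 1/799.3) = 9.876 Ω
R_th = 9.876 Ω
I_n = V_th/R_th = -0.004744/9.876 = -0.0004803 A, and R_n = R_th = 9.876 Ω

Final answer: I_n = -0.0004803 A, R_n = 9.876 Ω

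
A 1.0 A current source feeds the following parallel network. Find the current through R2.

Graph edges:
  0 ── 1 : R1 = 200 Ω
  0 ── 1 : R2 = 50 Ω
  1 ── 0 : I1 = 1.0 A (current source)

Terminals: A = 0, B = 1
All resistors sit directly between nodes 0 and 1, so they are in parallel and share one voltage V; the full source current 1 A splits among them.
1/R_par = 1/200 + 1/50 = 0.025 S  =>  R_par = 40 Ω
V = I × R_par = 1 × 40 = 40 V
I_R2 = V/R2 = 40/50 = 0.8 A

Final answer: 0.8 A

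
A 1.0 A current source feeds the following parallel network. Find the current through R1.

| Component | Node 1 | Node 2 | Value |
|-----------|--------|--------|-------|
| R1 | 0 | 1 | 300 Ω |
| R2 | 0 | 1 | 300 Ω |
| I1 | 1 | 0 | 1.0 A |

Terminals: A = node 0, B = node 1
All resistors sit directly between nodes 0 and 1, so they are in parallel and share one voltage V; the full source current 1 A splits among them.
1/R_par = 1/300 + 1/300 = 0.006667 S  =>  R_par = 150 Ω
V = I × R_par = 1 × 150 = 150 V
I_R1 = V/R1 = 150/300 = 0.5 A

Final answer: 0.5 A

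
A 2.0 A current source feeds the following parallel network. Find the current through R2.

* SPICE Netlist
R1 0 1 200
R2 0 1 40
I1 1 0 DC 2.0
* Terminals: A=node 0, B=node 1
All resistors sit directly between nodes 0 and 1, so they are in parallel and share one voltage V; the full source current 2 A splits among them.
1/R_par = 1/200 + 1/40 = 0.03 S  =>  R_par = 33.33 Ω
V = I × R_par = 2 × 33.33 = 66.67 V
I_R2 = V/R2 = 66.67/40 = 1.667 A

Final answer: 1.667 A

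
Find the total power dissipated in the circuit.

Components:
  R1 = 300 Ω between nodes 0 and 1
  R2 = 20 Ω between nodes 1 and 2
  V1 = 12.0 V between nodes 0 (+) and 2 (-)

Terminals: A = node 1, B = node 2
Nodal analysis, taking node 2 as the 0 V reference.
Source V1 fixes V_0 = 12 V.
KCL at each unknown node (sum of currents leaving = 0; resistances in Ω):
  Node 1: (V_1 - 12)/300 + (V_1 - 0)/20 = 0
Collecting terms: 0.05333 × V_1 = 0.04  =>  V_1 = 0.75 V
Power in each resistor, P = (ΔV)²/R:
  P_R1 = (12 - 0.75)²/300 = 0.4219 W
  P_R2 = (0.75 - 0)²/20 = 0.02813 W
P_total = P_R1 + P_R2 = 0.45 W

Final answer: 0.45 W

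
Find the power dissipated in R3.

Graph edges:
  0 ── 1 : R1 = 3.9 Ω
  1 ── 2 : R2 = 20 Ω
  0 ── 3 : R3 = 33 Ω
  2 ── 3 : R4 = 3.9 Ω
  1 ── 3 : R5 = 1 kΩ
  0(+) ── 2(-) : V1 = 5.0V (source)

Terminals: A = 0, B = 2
Nodal analysis, taking node 2 as the 0 V reference.
Source V1 fixes V_0 = 5 V.
KCL at each unknown node (sum of currents leaving = 0; resistances in Ω):
  Node 1: (V_1 - 5)/3.9 + (V_1 - 0)/20 + (V_1 - V_3)/1000 = 0
  Node 3: (V_3 - 5)/33 + (V_3 - 0)/3.9 + (V_3 - V_1)/1000 = 0
Collecting terms (coefficients in siemens):
  0.3074·V_1 - 0.001·V_3 = 1.282
  0.2877·V_3 - 0.001·V_1 = 0.1515
Determinant D = (0.3074)(0.2877) - (-0.001)(-0.001) = 0.08845
V_1 = [(1.282)(0.2877) - (-0.001)(0.1515)]/D = 4.172 V
V_3 = [(0.3074)(0.1515) - (1.282)(-0.001)]/D = 0.5411 V
I_R3 = (V_0 - V_3)/R3 = (5 - 0.5411)/33 = 0.1351 A
P_R3 = I_R3² × R3 = (0.1351)² × 33 = 0.6025 W

Final answer: 0.6025 W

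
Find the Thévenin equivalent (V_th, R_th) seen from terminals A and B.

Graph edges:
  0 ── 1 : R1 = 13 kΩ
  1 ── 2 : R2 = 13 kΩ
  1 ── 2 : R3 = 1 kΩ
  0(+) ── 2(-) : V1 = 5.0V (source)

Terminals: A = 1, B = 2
Step 1 — V_th is the open-circuit voltage V_A - V_B (nothing connected across the terminals).
Nodal analysis, taking node 2 as the 0 V reference.
Source V1 fixes V_0 = 5 V.
KCL at each unknown node (sum of currents leaving = 0; resistances in Ω):
  Node 1: (V_1 - 5)/13000 + (V_1 - 0)/13000 + (V_1 - 0)/1000 = 0
Collecting terms: 0.001154 × V_1 = 0.0003846  =>  V_1 = 0.3333 V
V_th = V_1 - V_2 = 0.3333 - 0 = 0.3333 V
Step 2 — R_th: zero the source — replace V1 by a short circuit (node 2 merges into node 0) — and find the resistance seen between A (node 1) and B (node 0).
Reduce the network between node 1 (A) and node 0 (B) by series/parallel combination:
  Rp1 = R1 ‖ R2 ‖ R3 (parallel, all between nodes 0 and 1) = 1/(1/13000 + 1/13000 + 1/1000) = 866.7 Ω
R_th = 866.7 Ω

Final answer: V_th = 0.3333 V, R_th = 866.7 Ω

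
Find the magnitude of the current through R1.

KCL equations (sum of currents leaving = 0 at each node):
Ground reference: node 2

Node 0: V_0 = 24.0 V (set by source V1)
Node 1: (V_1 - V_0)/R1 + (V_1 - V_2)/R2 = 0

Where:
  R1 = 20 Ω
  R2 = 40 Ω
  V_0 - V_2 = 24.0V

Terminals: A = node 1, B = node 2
Nodal analysis, taking node 2 as the 0 V reference.
Source V1 fixes V_0 = 24 V.
KCL at each unknown node (sum of currents leaving = 0; resistances in Ω):
  Node 1: (V_1 - 24)/20 + (V_1 - 0)/40 = 0
Collecting terms: 0.075 × V_1 = 1.2  =>  V_1 = 16 V
I_R1 = (V_0 - V_1)/R1 = (24 - 16)/20 = 0.4 A
|I_R1| = 0.4 A

Final answer: |I_R1| = 0.4 A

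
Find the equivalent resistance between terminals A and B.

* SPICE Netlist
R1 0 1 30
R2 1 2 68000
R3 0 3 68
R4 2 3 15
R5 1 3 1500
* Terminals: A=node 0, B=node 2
The network is not a plain series/parallel combination. Inject a 1 A test current into terminal A (node 0) and return it from terminal B (node 2); then R_eq = V_A / (1 A).
Nodal analysis, taking node 2 as the 0 V reference.
Current source I_test pushes 1 A into node 0 and draws it out of node 2.
KCL at each unknown node (sum of currents leaving = 0; resistances in Ω):
  Node 0: (V_0 - V_1)/30 + (V_0 - V_3)/68 - 1 = 0
  Node 1: (V_1 - V_0)/30 + (V_1 - 0)/68000 + (V_1 - V_3)/1500 = 0
  Node 3: (V_3 - V_0)/68 + (V_3 - V_1)/1500 + (V_3 - 0)/15 = 0
Collecting terms (coefficients in siemens):
  0.04804·V_0 - 0.03333·V_1 - 0.01471·V_3 = 1
  0.03401·V_1 - 0.03333·V_0 - 0.0006667·V_3 = 0
  0.08204·V_3 - 0.01471·V_0 - 0.0006667·V_1 = 0
Solving these 3 simultaneous equations (Gaussian elimination) gives:
  V_0 = 80.02 V, V_1 = 78.71 V, V_3 = 14.98 V
R_eq = V_0 / 1 A = 80.02 Ω

Final answer: 80.02 Ω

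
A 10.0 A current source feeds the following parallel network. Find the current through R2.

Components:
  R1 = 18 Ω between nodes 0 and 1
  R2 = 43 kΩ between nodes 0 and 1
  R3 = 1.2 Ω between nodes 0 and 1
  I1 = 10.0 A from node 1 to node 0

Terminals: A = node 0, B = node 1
All resistors sit directly between nodes 0 and 1, so they are in parallel and share one voltage V; the full source current 10 A splits among them.
1/R_par = 1/18 + 1/43000 + 1/1.2 = 0.8889 S  =>  R_par = 1.125 Ω
V = I × R_par = 10 × 1.125 = 11.25 V
I_R2 = V/R2 = 11.25/43000 = 0.0002616 A

Final answer: 0.0002616 A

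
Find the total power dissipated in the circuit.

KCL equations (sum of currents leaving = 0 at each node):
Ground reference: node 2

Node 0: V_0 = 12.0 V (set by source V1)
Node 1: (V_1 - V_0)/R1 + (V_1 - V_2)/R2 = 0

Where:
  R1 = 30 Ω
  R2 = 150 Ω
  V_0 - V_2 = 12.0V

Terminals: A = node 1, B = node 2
Nodal analysis, taking node 2 as the 0 V reference.
Source V1 fixes V_0 = 12 V.
KCL at each unknown node (sum of currents leaving = 0; resistances in Ω):
  Node 1: (V_1 - 12)/30 + (V_1 - 0)/150 = 0
Collecting terms: 0.04 × V_1 = 0.4  =>  V_1 = 10 V
Power in each resistor, P = (ΔV)²/R:
  P_R1 = (12 - 10)²/30 = 0.1333 W
  P_R2 = (10 - 0)²/150 = 0.6667 W
P_total = P_R1 + P_R2 = 0.8 W

Final answer: 0.8 W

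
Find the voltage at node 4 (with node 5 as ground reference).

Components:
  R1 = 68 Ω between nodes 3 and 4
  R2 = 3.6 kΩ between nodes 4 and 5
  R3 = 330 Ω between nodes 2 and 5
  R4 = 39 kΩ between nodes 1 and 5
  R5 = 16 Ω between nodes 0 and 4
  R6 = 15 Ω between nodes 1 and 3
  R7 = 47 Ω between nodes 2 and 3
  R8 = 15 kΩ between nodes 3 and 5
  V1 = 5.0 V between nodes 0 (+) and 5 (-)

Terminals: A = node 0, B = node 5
Nodal analysis, taking node 5 as the 0 V reference.
Source V1 fixes V_0 = 5 V.
KCL at each unknown node (sum of currents leaving = 0; resistances in Ω):
  Node 1: (V_1 - 0)/39000 + (V_1 - V_3)/15 = 0
  Node 2: (V_2 - 0)/330 + (V_2 - V_3)/47 = 0
  Node 3: (V_3 - V_4)/68 + (V_3 - V_1)/15 + (V_3 - V_2)/47 + (V_3 - 0)/15000 = 0
  Node 4: (V_4 - V_3)/68 + (V_4 - 0)/3600 + (V_4 - 5)/16 = 0
Collecting terms (coefficients in siemens):
  0.06669·V_1 - 0.06667·V_3 = 0
  0.02431·V_2 - 0.02128·V_3 = 0
  0.1027·V_3 - 0.06667·V_1 - 0.02128·V_2 - 0.01471·V_4 = 0
  0.07748·V_4 - 0.01471·V_3 = 0.3125
Solving these 4 simultaneous equations (Gaussian elimination) gives:
  V_1 = 4.044 V, V_2 = 3.541 V, V_3 = 4.046 V, V_4 = 4.801 V
The requested potential is V_4 = 4.801 V.

Final answer: V_4 = 4.801 V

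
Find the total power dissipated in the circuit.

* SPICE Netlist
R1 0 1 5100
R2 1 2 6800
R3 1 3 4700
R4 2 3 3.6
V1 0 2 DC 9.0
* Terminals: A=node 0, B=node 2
Nodal analysis, taking node 2 as the 0 V reference.
Source V1 fixes V_0 = 9 V.
KCL at each unknown node (sum of currents leaving = 0; resistances in Ω):
  Node 1: (V_1 - 9)/5100 + (V_1 - 0)/6800 + (V_1 - V_3)/4700 = 0
  Node 3: (V_3 - V_1)/4700 + (V_3 - 0)/3.6 = 0
Collecting terms (coefficients in siemens):
  0.0005559·V_1 - 0.0002128·V_3 = 0.001765
  0.278·V_3 - 0.0002128·V_1 = 0
Determinant D = (0.0005559)(0.278) - (-0.0002128)(-0.0002128) = 0.0001545
V_1 = [(0.001765)(0.278) - (-0.0002128)(0)]/D = 3.175 V
V_3 = [(0.0005559)(0) - (0.001765)(-0.0002128)]/D = 0.00243 V
Power in each resistor, P = (ΔV)²/R:
  P_R1 = (9 - 3.175)²/5100 = 0.006652 W
  P_R2 = (3.175 - 0)²/6800 = 0.001483 W
  P_R3 = (3.175 - 0.00243)²/4700 = 0.002142 W
  P_R4 = (0 - 0.00243)²/3.6 = 0.000001641 W
P_total = P_R1 + P_R2 + P_R3 + P_R4 = 0.01028 W

Final answer: 0.01028 W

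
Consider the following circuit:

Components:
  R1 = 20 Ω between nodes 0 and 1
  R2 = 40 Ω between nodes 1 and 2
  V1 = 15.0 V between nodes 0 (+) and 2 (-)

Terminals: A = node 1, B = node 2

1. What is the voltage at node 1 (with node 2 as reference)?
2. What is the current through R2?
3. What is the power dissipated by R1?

Nodal analysis, taking node 2 as the 0 V reference.
Source V1 fixes V_0 = 15 V.
KCL at each unknown node (sum of currents leaving = 0; resistances in Ω):
  Node 1: (V_1 - 15)/20 + (V_1 - 0)/40 = 0
Collecting terms: 0.075 × V_1 = 0.75  =>  V_1 = 10 V
Part 1:
  Read off the nodal solution: V_1 = 10 V
Part 2:
  I_R2 = (V_1 - V_2)/R2 = (10 - 0)/40 = 0.25 A
  Magnitude: I_R2 = 0.25 A
Part 3:
  I_R1 = (V_0 - V_1)/R1 = (15 - 10)/20 = 0.25 A
  P_R1 = I_R1² × R1 = (0.25)² × 20 = 1.25 W

Final answers:
1. V_1 = 10 V
2. I_R2 = 0.25 A
3. P_R1 = 1.25 W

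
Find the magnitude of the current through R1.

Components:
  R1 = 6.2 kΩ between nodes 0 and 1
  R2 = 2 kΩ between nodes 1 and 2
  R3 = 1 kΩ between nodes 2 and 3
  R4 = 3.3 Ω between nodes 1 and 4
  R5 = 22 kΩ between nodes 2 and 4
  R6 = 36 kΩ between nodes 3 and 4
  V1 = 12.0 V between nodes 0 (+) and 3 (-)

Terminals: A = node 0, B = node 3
Nodal analysis, taking node 3 as the 0 V reference.
Source V1 fixes V_0 = 12 V.
KCL at each unknown node (sum of currents leaving = 0; resistances in Ω):
  Node 1: (V_1 - 12)/6200 + (V_1 - V_2)/2000 + (V_1 - V_4)/3.3 = 0
  Node 2: (V_2 - V_1)/2000 + (V_2 - 0)/1000 + (V_2 - V_4)/22000 = 0
  Node 4: (V_4 - V_1)/3.3 + (V_4 - V_2)/22000 + (V_4 - 0)/36000 = 0
Collecting terms (coefficients in siemens):
  0.3037·V_1 - 0.0005·V_2 - 0.303·V_4 = 0.001935
  0.001545·V_2 - 0.0005·V_1 - 0.00004545·V_4 = 0
  0.3031·V_4 - 0.303·V_1 - 0.00004545·V_2 = 0
Solving these 3 simultaneous equations (Gaussian elimination) gives:
  V_1 = 3.571 V, V_2 = 1.26 V, V_4 = 3.57 V
I_R1 = (V_0 - V_1)/R1 = (12 - 3.571)/6200 = 0.00136 A
|I_R1| = 0.00136 A

Final answer: |I_R1| = 0.00136 A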